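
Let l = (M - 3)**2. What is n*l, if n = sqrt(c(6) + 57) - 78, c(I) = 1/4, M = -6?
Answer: -6318 + 81*sqrt(229)/2 ≈ -5705.1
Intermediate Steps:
c(I) = 1/4
l = 81 (l = (-6 - 3)**2 = (-9)**2 = 81)
n = -78 + sqrt(229)/2 (n = sqrt(1/4 + 57) - 78 = sqrt(229/4) - 78 = sqrt(229)/2 - 78 = -78 + sqrt(229)/2 ≈ -70.434)
n*l = (-78 + sqrt(229)/2)*81 = -6318 + 81*sqrt(229)/2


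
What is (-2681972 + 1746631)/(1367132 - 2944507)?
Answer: 935341/1577375 ≈ 0.59297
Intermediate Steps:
(-2681972 + 1746631)/(1367132 - 2944507) = -935341/(-1577375) = -935341*(-1/1577375) = 935341/1577375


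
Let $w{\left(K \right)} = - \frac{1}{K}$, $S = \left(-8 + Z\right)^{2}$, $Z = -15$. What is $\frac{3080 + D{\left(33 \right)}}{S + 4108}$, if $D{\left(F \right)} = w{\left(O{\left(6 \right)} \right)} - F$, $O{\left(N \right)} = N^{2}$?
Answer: $\frac{109691}{166932} \approx 0.6571$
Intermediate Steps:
$S = 529$ ($S = \left(-8 - 15\right)^{2} = \left(-23\right)^{2} = 529$)
$D{\left(F \right)} = - \frac{1}{36} - F$ ($D{\left(F \right)} = - \frac{1}{6^{2}} - F = - \frac{1}{36} - F$)
$\frac{3080 + D{\left(33 \right)}}{S + 4108} = \frac{3080 - \frac{1189}{36}}{529 + 4108} = \frac{3080 - \frac{1189}{36}}{4637} = \left(3080 - \frac{1189}{36}\right) \frac{1}{4637} = \frac{109691}{36} \cdot \frac{1}{4637} = \frac{109691}{166932}$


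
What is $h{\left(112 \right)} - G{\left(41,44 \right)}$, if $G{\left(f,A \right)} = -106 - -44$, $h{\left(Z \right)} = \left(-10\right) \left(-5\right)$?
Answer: $112$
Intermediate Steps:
$h{\left(Z \right)} = 50$
$G{\left(f,A \right)} = -62$ ($G{\left(f,A \right)} = -106 + 44 = -62$)
$h{\left(112 \right)} - G{\left(41,44 \right)} = 50 - -62 = 50 + 62 = 112$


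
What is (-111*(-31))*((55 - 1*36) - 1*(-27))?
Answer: 158286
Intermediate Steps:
(-111*(-31))*((55 - 1*36) - 1*(-27)) = 3441*((55 - 36) + 27) = 3441*(19 + 27) = 3441*46 = 158286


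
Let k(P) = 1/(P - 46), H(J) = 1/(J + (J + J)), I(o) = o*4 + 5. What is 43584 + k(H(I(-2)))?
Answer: 18087351/415 ≈ 43584.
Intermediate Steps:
I(o) = 5 + 4*o (I(o) = 4*o + 5 = 5 + 4*o)
H(J) = 1/(3*J) (H(J) = 1/(J + 2*J) = 1/(3*J))
k(P) = 1/(-46 + P)
43584 + k(H(I(-2))) = 43584 + 1/(-46 + 1/(3*(5 + 4*(-2)))) = 43584 + 1/(-46 + 1/(3*(5 - 8))) = 43584 + 1/(-46 + (⅓)/(-3)) = 43584 + 1/(-46 + (⅓)*(-⅓)) = 43584 + 1/(-46 - ⅑) = 43584 + 1/(-415/9) = 43584 - 9/415 = 18087351/415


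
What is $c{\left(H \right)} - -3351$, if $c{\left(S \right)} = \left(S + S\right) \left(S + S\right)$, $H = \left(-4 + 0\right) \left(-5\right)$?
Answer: $4951$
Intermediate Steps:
$H = 20$ ($H = \left(-4\right) \left(-5\right) = 20$)
$c{\left(S \right)} = 4 S^{2}$ ($c{\left(S \right)} = 2 S 2 S = 4 S^{2}$)
$c{\left(H \right)} - -3351 = 4 \cdot 20^{2} - -3351 = 4 \cdot 400 + 3351 = 1600 + 3351 = 4951$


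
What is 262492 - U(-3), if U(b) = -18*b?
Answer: 262438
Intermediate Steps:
262492 - U(-3) = 262492 - (-18)*(-3) = 262492 - 1*54 = 262492 - 54 = 262438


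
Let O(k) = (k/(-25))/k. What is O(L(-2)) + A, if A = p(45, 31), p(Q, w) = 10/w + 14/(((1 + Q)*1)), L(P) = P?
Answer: 10462/17825 ≈ 0.58693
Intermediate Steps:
p(Q, w) = 10/w + 14/(1 + Q)
A = 447/713 (A = 2*(5 + 5*45 + 7*31)/(31*(1 + 45)) = 2*(1/31)*(5 + 225 + 217)/46 = 2*(1/31)*(1/46)*447 = 447/713 ≈ 0.62693)
O(k) = -1/25 (O(k) = (k*(-1/25))/k = (-k/25)/k = -1/25)
O(L(-2)) + A = -1/25 + 447/713 = 10462/17825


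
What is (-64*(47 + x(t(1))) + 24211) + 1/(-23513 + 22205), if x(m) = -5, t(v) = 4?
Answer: 28152083/1308 ≈ 21523.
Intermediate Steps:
(-64*(47 + x(t(1))) + 24211) + 1/(-23513 + 22205) = (-64*(47 - 5) + 24211) + 1/(-23513 + 22205) = (-64*42 + 24211) + 1/(-1308) = (-2688 + 24211) - 1/1308 = 21523 - 1/1308 = 28152083/1308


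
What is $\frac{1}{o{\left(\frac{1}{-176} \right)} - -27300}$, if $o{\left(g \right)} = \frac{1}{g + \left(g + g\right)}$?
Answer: $\frac{3}{81724} \approx 3.6709 \cdot 10^{-5}$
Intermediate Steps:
$o{\left(g \right)} = \frac{1}{3 g}$ ($o{\left(g \right)} = \frac{1}{g + 2 g} = \frac{1}{3 g}$)
$\frac{1}{o{\left(\frac{1}{-176} \right)} - -27300} = \frac{1}{\frac{1}{3 \frac{1}{-176}} - -27300} = \frac{1}{\frac{1}{3 \left(- \frac{1}{176}\right)} + 27300} = \frac{1}{\frac{1}{3} \left(-176\right) + 27300} = \frac{1}{- \frac{176}{3} + 27300} = \frac{1}{\frac{81724}{3}} = \frac{3}{81724}$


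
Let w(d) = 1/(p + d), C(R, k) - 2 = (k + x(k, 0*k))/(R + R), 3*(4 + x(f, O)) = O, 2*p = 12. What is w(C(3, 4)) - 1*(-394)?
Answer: 3153/8 ≈ 394.13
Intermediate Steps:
p = 6 (p = (1/2)*12 = 6)
x(f, O) = -4 + O/3
C(R, k) = 2 + (-4 + k)/(2*R) (C(R, k) = 2 + (k + (-4 + (0*k)/3))/(R + R) = 2 + (k + (-4 + (1/3)*0))/((2*R)) = 2 + (k + (-4 + 0))*(1/(2*R)) = 2 + (k - 4)*(1/(2*R)) = 2 + (-4 + k)*(1/(2*R)) = 2 + (-4 + k)/(2*R))
w(d) = 1/(6 + d)
w(C(3, 4)) - 1*(-394) = 1/(6 + (1/2)*(-4 + 4 + 4*3)/3) - 1*(-394) = 1/(6 + (1/2)*(1/3)*(-4 + 4 + 12)) + 394 = 1/(6 + (1/2)*(1/3)*12) + 394 = 1/(6 + 2) + 394 = 1/8 + 394 = 3153/8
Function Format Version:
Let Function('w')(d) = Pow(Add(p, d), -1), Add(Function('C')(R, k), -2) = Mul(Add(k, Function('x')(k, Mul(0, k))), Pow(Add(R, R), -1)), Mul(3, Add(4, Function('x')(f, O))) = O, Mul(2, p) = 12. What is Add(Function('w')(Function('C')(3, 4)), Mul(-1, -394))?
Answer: Rational(3153, 8) ≈ 394.13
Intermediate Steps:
p = 6 (p = Mul(Rational(1, 2), 12) = 6)
Function('x')(f, O) = Add(-4, Mul(Rational(1, 3), O))
Function('C')(R, k) = Add(2, Mul(Rational(1, 2), Pow(R, -1), Add(-4, k))) (Function('C')(R, k) = Add(2, Mul(Add(k, Add(-4, Mul(Rational(1, 3), Mul(0, k)))), Pow(Add(R, R), -1))) = Add(2, Mul(Add(k, Add(-4, Mul(Rational(1, 3), 0))), Pow(Mul(2, R), -1))) = Add(2, Mul(Add(k, Add(-4, 0)), Mul(Rational(1, 2), Pow(R, -1)))) = Add(2, Mul(Add(k, -4), Mul(Rational(1, 2), Pow(R, -1)))) = Add(2, Mul(Add(-4, k), Mul(Rational(1, 2), Pow(R, -1)))) = Add(2, Mul(Rational(1, 2), Pow(R, -1), Add(-4, k))))
Function('w')(d) = Pow(Add(6, d), -1)
Add(Function('w')(Function('C')(3, 4)), Mul(-1, -394)) = Add(Pow(Add(6, Mul(Rational(1, 2), Pow(3, -1), Add(-4, 4, Mul(4, 3)))), -1), Mul(-1, -394)) = Add(Pow(Add(6, Mul(Rational(1, 2), Rational(1, 3), Add(-4, 4, 12))), -1), 394) = Add(Pow(Add(6, Mul(Rational(1, 2), Rational(1, 3), 12)), -1), 394) = Add(Pow(Add(6, 2), -1), 394) = Add(Pow(8, -1), 394) = Add(Rational(1, 8), 394) = Rational(3153, 8)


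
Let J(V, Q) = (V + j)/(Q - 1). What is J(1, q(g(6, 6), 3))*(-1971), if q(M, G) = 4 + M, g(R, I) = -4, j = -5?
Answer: -7884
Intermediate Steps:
J(V, Q) = (-5 + V)/(-1 + Q) (J(V, Q) = (V - 5)/(Q - 1) = (-5 + V)/(-1 + Q))
J(1, q(g(6, 6), 3))*(-1971) = ((-5 + 1)/(-1 + (4 - 4)))*(-1971) = (-4/(-1 + 0))*(-1971) = (-4/(-1))*(-1971) = -1*(-4)*(-1971) = 4*(-1971) = -7884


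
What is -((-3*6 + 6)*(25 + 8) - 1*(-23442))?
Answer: -23046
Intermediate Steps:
-((-3*6 + 6)*(25 + 8) - 1*(-23442)) = -((-18 + 6)*33 + 23442) = -(-12*33 + 23442) = -(-396 + 23442) = -1*23046 = -23046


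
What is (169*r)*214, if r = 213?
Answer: 7703358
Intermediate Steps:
(169*r)*214 = (169*213)*214 = 35997*214 = 7703358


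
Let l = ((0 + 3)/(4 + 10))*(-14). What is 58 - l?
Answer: 61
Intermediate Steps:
l = -3 (l = (3/14)*(-14) = -3)
58 - l = 58 - 1*(-3) = 58 + 3 = 61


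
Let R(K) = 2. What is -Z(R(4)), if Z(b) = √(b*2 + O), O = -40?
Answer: -6*I ≈ -6.0*I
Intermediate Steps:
Z(b) = √(-40 + 2*b) (Z(b) = √(b*2 - 40) = √(2*b - 40) = √(-40 + 2*b))
-Z(R(4)) = -√(-40 + 2*2) = -√(-40 + 4) = -√(-36) = -6*I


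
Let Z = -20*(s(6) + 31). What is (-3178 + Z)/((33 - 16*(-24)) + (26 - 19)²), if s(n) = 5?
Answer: -1949/233 ≈ -8.3648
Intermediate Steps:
Z = -720 (Z = -20*(5 + 31) = -20*36 = -720)
(-3178 + Z)/((33 - 16*(-24)) + (26 - 19)²) = (-3178 - 720)/((33 - 16*(-24)) + (26 - 19)²) = -3898/((33 + 384) + 7²) = -3898/(417 + 49) = -3898/466 = -3898*1/466 = -1949/233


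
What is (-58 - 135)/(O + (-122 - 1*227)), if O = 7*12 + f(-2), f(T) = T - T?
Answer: 193/265 ≈ 0.72830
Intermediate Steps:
f(T) = 0
O = 84 (O = 7*12 + 0 = 84 + 0 = 84)
(-58 - 135)/(O + (-122 - 1*227)) = (-58 - 135)/(84 + (-122 - 1*227)) = -193/(84 + (-122 - 227)) = -193/(84 - 349) = -193/(-265) = -193*(-1/265) = 193/265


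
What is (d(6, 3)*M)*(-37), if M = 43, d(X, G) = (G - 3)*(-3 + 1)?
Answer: 0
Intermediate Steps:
d(X, G) = 6 - 2*G (d(X, G) = (-3 + G)*(-2) = 6 - 2*G)
(d(6, 3)*M)*(-37) = ((6 - 2*3)*43)*(-37) = ((6 - 6)*43)*(-37) = (0*43)*(-37) = 0*(-37) = 0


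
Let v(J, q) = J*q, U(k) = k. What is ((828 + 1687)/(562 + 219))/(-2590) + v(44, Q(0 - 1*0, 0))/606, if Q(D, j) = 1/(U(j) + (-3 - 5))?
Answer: -2529887/245162148 ≈ -0.010319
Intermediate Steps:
Q(D, j) = 1/(-8 + j) (Q(D, j) = 1/(j + (-3 - 5)) = 1/(j - 8) = 1/(-8 + j))
((828 + 1687)/(562 + 219))/(-2590) + v(44, Q(0 - 1*0, 0))/606 = ((828 + 1687)/(562 + 219))/(-2590) + (44/(-8 + 0))/606 = (2515/781)*(-1/2590) + (44/(-8))*(1/606) = (2515*(1/781))*(-1/2590) + (44*(-⅛))*(1/606) = (2515/781)*(-1/2590) - 11/2*1/606 = -503/404558 - 11/1212 = -2529887/245162148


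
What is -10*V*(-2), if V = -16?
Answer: -320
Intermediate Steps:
-10*V*(-2) = -10*(-16)*(-2) = 160*(-2) = -320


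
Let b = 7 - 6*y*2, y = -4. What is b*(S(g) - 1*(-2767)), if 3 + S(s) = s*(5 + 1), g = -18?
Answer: 146080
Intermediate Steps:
S(s) = -3 + 6*s (S(s) = -3 + s*(5 + 1) = -3 + s*6 = -3 + 6*s)
b = 55 (b = 7 - (-24)*2 = 7 - 6*(-8) = 7 + 48 = 55)
b*(S(g) - 1*(-2767)) = 55*((-3 + 6*(-18)) - 1*(-2767)) = 55*((-3 - 108) + 2767) = 55*(-111 + 2767) = 55*2656 = 146080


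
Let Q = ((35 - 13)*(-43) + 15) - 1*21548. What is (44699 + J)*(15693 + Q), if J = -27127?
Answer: -119243592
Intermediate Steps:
Q = -22479 (Q = (22*(-43) + 15) - 21548 = (-946 + 15) - 21548 = -931 - 21548 = -22479)
(44699 + J)*(15693 + Q) = (44699 - 27127)*(15693 - 22479) = 17572*(-6786) = -119243592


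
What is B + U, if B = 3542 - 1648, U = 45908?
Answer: 47802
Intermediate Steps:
B = 1894
B + U = 1894 + 45908 = 47802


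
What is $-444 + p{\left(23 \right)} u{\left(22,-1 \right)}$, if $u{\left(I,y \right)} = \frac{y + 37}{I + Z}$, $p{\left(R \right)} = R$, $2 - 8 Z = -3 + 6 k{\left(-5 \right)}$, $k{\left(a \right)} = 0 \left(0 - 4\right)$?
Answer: $- \frac{73740}{181} \approx -407.4$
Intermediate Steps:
$k{\left(a \right)} = 0$ ($k{\left(a \right)} = 0 \left(-4\right) = 0$)
$Z = \frac{5}{8}$ ($Z = \frac{1}{4} - \frac{-3 + 6 \cdot 0}{8} = \frac{1}{4} - \frac{-3 + 0}{8} = \frac{1}{4} - - \frac{3}{8} = \frac{1}{4} + \frac{3}{8} = \frac{5}{8} \approx 0.625$)
$u{\left(I,y \right)} = \frac{37 + y}{\frac{5}{8} + I}$ ($u{\left(I,y \right)} = \frac{y + 37}{I + \frac{5}{8}} = \frac{37 + y}{\frac{5}{8} + I}$)
$-444 + p{\left(23 \right)} u{\left(22,-1 \right)} = -444 + 23 \frac{8 \left(37 - 1\right)}{5 + 8 \cdot 22} = -444 + 23 \cdot 8 \frac{1}{5 + 176} \cdot 36 = -444 + 23 \cdot 8 \cdot \frac{1}{181} \cdot 36 = -444 + 23 \cdot \frac{288}{181} = -444 + \frac{6624}{181} = - \frac{73740}{181}$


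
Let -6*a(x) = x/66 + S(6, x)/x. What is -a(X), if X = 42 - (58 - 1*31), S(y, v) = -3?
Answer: 1/220 ≈ 0.0045455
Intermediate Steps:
X = 15 (X = 42 - (58 - 31) = 42 - 1*27 = 42 - 27 = 15)
a(x) = 1/(2*x) - x/396 (a(x) = -(x/66 - 3/x)/6 = -(-3/x + x/66)/6 = 1/(2*x) - x/396)
-a(X) = -(198 - 1*15**2)/(396*15) = -(198 - 1*225)/(396*15) = -(198 - 225)/(396*15) = -(-27)/(396*15) = -1*(-1/220) = 1/220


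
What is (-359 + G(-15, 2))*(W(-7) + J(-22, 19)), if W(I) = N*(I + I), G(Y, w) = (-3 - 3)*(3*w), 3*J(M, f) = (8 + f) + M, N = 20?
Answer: 329825/3 ≈ 1.0994e+5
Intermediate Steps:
J(M, f) = 8/3 + M/3 + f/3 (J(M, f) = ((8 + f) + M)/3 = (8 + M + f)/3 = 8/3 + M/3 + f/3)
G(Y, w) = -18*w
W(I) = 40*I (W(I) = 20*(I + I) = 20*(2*I) = 40*I)
(-359 + G(-15, 2))*(W(-7) + J(-22, 19)) = (-359 - 18*2)*(40*(-7) + (8/3 + (⅓)*(-22) + (⅓)*19)) = (-359 - 36)*(-280 + (8/3 - 22/3 + 19/3)) = -395*(-280 + 5/3) = -395*(-835/3) = 329825/3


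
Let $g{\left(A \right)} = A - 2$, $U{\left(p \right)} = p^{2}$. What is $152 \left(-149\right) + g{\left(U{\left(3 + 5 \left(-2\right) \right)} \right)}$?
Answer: $-22601$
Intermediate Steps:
$g{\left(A \right)} = -2 + A$ ($g{\left(A \right)} = A - 2 = -2 + A$)
$152 \left(-149\right) + g{\left(U{\left(3 + 5 \left(-2\right) \right)} \right)} = 152 \left(-149\right) - \left(2 - \left(3 + 5 \left(-2\right)\right)^{2}\right) = -22648 - \left(2 - \left(3 - 10\right)^{2}\right) = -22648 - \left(2 - \left(-7\right)^{2}\right) = -22648 + \left(-2 + 49\right) = -22648 + 47 = -22601$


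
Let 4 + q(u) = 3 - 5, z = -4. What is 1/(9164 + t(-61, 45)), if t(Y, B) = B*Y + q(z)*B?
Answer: 1/6149 ≈ 0.00016263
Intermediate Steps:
q(u) = -6 (q(u) = -4 + (3 - 5) = -4 - 2 = -6)
t(Y, B) = -6*B + B*Y (t(Y, B) = B*Y - 6*B = -6*B + B*Y)
1/(9164 + t(-61, 45)) = 1/(9164 + 45*(-6 - 61)) = 1/(9164 + 45*(-67)) = 1/(9164 - 3015) = 1/6149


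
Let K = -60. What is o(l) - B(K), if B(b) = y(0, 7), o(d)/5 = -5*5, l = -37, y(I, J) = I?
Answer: -125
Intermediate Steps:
o(d) = -125 (o(d) = 5*(-5*5) = 5*(-25) = -125)
B(b) = 0
o(l) - B(K) = -125 - 1*0 = -125 + 0 = -125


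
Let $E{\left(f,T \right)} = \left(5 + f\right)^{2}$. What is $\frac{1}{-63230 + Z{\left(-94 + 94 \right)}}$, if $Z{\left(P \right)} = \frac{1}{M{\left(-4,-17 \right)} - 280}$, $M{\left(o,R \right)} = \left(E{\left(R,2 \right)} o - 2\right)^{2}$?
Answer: $- \frac{333804}{21106426919} \approx -1.5815 \cdot 10^{-5}$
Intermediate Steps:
$M{\left(o,R \right)} = \left(-2 + o \left(5 + R\right)^{2}\right)^{2}$ ($M{\left(o,R \right)} = \left(\left(5 + R\right)^{2} o - 2\right)^{2} = \left(o \left(5 + R\right)^{2} - 2\right)^{2} = \left(-2 + o \left(5 + R\right)^{2}\right)^{2}$)
$Z{\left(P \right)} = \frac{1}{333804}$ ($Z{\left(P \right)} = \frac{1}{\left(-2 - 4 \left(5 - 17\right)^{2}\right)^{2} - 280} = \frac{1}{\left(-2 - 4 \left(-12\right)^{2}\right)^{2} - 280} = \frac{1}{\left(-2 - 576\right)^{2} - 280} = \frac{1}{\left(-578\right)^{2} - 280} = \frac{1}{334084 - 280} = \frac{1}{333804}$)
$\frac{1}{-63230 + Z{\left(-94 + 94 \right)}} = \frac{1}{-63230 + \frac{1}{333804}} = \frac{1}{- \frac{21106426919}{333804}} = - \frac{333804}{21106426919}$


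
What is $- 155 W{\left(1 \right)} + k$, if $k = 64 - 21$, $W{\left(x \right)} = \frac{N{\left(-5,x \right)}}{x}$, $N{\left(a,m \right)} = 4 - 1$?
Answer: $-422$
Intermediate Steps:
$N{\left(a,m \right)} = 3$ ($N{\left(a,m \right)} = 4 - 1 = 3$)
$W{\left(x \right)} = \frac{3}{x}$
$k = 43$ ($k = 64 - 21 = 43$)
$- 155 W{\left(1 \right)} + k = - 155 \cdot \frac{3}{1} + 43 = - 155 \cdot 3 \cdot 1 + 43 = \left(-155\right) 3 + 43 = -465 + 43 = -422$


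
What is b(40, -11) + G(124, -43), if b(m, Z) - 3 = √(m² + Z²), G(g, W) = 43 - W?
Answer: 89 + √1721 ≈ 130.48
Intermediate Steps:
b(m, Z) = 3 + √(Z² + m²) (b(m, Z) = 3 + √(m² + Z²) = 3 + √(Z² + m²))
b(40, -11) + G(124, -43) = (3 + √((-11)² + 40²)) + (43 - 1*(-43)) = (3 + √(121 + 1600)) + (43 + 43) = (3 + √1721) + 86 = 89 + √1721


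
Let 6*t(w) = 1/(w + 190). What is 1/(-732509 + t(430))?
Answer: -3720/2724933479 ≈ -1.3652e-6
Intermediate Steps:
t(w) = 1/(6*(190 + w)) (t(w) = 1/(6*(w + 190)) = 1/(6*(190 + w)))
1/(-732509 + t(430)) = 1/(-732509 + 1/(6*(190 + 430))) = 1/(-732509 + (1/6)/620) = 1/(-732509 + (1/6)*(1/620)) = 1/(-732509 + 1/3720) = 1/(-2724933479/3720) = -3720/2724933479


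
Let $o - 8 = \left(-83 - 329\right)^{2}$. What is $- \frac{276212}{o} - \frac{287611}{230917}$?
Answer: $- \frac{28151147219}{9799655646} \approx -2.8727$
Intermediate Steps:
$o = 169752$ ($o = 8 + \left(-83 - 329\right)^{2} = 8 + \left(-412\right)^{2} = 8 + 169744 = 169752$)
$- \frac{276212}{o} - \frac{287611}{230917} = - \frac{276212}{169752} - \frac{287611}{230917} = \left(-276212\right) \frac{1}{169752} - \frac{287611}{230917} = - \frac{69053}{42438} - \frac{287611}{230917} = - \frac{28151147219}{9799655646}$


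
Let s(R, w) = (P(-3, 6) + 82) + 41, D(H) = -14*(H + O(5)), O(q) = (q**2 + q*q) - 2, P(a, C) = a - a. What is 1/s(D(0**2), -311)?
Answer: 1/123 ≈ 0.0081301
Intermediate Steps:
P(a, C) = 0
O(q) = -2 + 2*q**2 (O(q) = (q**2 + q**2) - 2 = 2*q**2 - 2 = -2 + 2*q**2)
D(H) = -672 - 14*H (D(H) = -14*(H + (-2 + 2*5**2)) = -14*(H + (-2 + 2*25)) = -14*(H + (-2 + 50)) = -14*(H + 48) = -14*(48 + H) = -672 - 14*H)
s(R, w) = 123 (s(R, w) = (0 + 82) + 41 = 82 + 41 = 123)
1/s(D(0**2), -311) = 1/123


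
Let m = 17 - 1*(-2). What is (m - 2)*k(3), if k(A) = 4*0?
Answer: 0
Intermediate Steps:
k(A) = 0
m = 19 (m = 17 + 2 = 19)
(m - 2)*k(3) = (19 - 2)*0 = 17*0 = 0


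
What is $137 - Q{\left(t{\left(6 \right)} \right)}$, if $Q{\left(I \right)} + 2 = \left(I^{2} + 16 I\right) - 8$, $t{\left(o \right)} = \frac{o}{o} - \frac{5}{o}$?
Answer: $\frac{5195}{36} \approx 144.31$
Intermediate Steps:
$t{\left(o \right)} = 1 - \frac{5}{o}$
$Q{\left(I \right)} = -10 + I^{2} + 16 I$ ($Q{\left(I \right)} = -2 - \left(8 - I^{2} - 16 I\right) = -2 + \left(-8 + I^{2} + 16 I\right) = -10 + I^{2} + 16 I$)
$137 - Q{\left(t{\left(6 \right)} \right)} = 137 - \left(-10 + \left(\frac{-5 + 6}{6}\right)^{2} + 16 \frac{-5 + 6}{6}\right) = 137 - \left(-10 + \left(\frac{1}{6} \cdot 1\right)^{2} + 16 \cdot \frac{1}{6} \cdot 1\right) = 137 - \left(-10 + \left(\frac{1}{6}\right)^{2} + 16 \cdot \frac{1}{6}\right) = 137 - \left(-10 + \frac{1}{36} + \frac{8}{3}\right) = 137 - - \frac{263}{36} = 137 + \frac{263}{36} = \frac{5195}{36}$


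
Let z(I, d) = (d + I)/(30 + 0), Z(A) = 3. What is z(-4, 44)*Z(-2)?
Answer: 4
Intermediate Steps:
z(I, d) = I/30 + d/30 (z(I, d) = (I + d)/30 = (I + d)*(1/30) = I/30 + d/30)
z(-4, 44)*Z(-2) = ((1/30)*(-4) + (1/30)*44)*3 = (-2/15 + 22/15)*3 = (4/3)*3 = 4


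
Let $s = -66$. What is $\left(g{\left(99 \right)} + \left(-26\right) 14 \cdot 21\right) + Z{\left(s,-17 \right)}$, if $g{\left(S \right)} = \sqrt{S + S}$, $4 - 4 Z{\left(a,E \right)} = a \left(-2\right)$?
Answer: $-7676 + 3 \sqrt{22} \approx -7661.9$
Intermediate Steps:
$Z{\left(a,E \right)} = 1 + \frac{a}{2}$ ($Z{\left(a,E \right)} = 1 - \frac{a \left(-2\right)}{4} = 1 - \frac{\left(-2\right) a}{4} = 1 + \frac{a}{2}$)
$g{\left(S \right)} = \sqrt{2} \sqrt{S}$ ($g{\left(S \right)} = \sqrt{2 S} = \sqrt{2} \sqrt{S}$)
$\left(g{\left(99 \right)} + \left(-26\right) 14 \cdot 21\right) + Z{\left(s,-17 \right)} = \left(\sqrt{2} \sqrt{99} + \left(-26\right) 14 \cdot 21\right) + \left(1 + \frac{1}{2} \left(-66\right)\right) = \left(\sqrt{2} \cdot 3 \sqrt{11} - 7644\right) + \left(1 - 33\right) = \left(3 \sqrt{22} - 7644\right) - 32 = \left(-7644 + 3 \sqrt{22}\right) - 32 = -7676 + 3 \sqrt{22}$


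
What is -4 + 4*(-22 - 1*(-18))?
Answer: -20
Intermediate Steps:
-4 + 4*(-22 - 1*(-18)) = -4 + 4*(-22 + 18) = -4 + 4*(-4) = -4 - 16 = -20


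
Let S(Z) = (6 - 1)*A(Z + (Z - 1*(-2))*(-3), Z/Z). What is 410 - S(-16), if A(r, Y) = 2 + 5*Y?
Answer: 375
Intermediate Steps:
S(Z) = 35 (S(Z) = (6 - 1)*(2 + 5*(Z/Z)) = 5*(2 + 5*1) = 5*(2 + 5) = 5*7 = 35)
410 - S(-16) = 410 - 1*35 = 410 - 35 = 375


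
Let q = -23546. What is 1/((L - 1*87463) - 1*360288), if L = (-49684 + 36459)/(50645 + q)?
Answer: -27099/12133617574 ≈ -2.2334e-6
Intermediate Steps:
L = -13225/27099 (L = (-49684 + 36459)/(50645 - 23546) = -13225/27099 ≈ -0.48803)
1/((L - 1*87463) - 1*360288) = 1/((-13225/27099 - 1*87463) - 1*360288) = 1/((-13225/27099 - 87463) - 360288) = 1/(-2370173062/27099 - 360288) = 1/(-12133617574/27099) = -27099/12133617574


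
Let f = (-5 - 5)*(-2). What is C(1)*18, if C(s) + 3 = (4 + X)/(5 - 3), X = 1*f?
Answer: 162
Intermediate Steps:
f = 20 (f = -10*(-2) = 20)
X = 20 (X = 1*20 = 20)
C(s) = 9 (C(s) = -3 + (4 + 20)/(5 - 3) = -3 + 24/2 = -3 + 24*(½) = -3 + 12 = 9)
C(1)*18 = 9*18 = 162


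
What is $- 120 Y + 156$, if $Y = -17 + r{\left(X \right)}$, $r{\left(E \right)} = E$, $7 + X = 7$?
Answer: $2196$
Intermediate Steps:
$X = 0$ ($X = -7 + 7 = 0$)
$Y = -17$ ($Y = -17 + 0 = -17$)
$- 120 Y + 156 = \left(-120\right) \left(-17\right) + 156 = 2040 + 156 = 2196$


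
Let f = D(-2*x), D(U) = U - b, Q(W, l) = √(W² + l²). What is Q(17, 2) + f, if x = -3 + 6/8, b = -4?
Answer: 17/2 + √293 ≈ 25.617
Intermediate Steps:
x = -9/4 (x = -3 + 6*(⅛) = -3 + ¾ = -9/4 ≈ -2.2500)
D(U) = 4 + U (D(U) = U - 1*(-4) = U + 4 = 4 + U)
f = 17/2 (f = 4 - 2*(-9/4) = 4 + 9/2 = 17/2 ≈ 8.5000)
Q(17, 2) + f = √(17² + 2²) + 17/2 = √(289 + 4) + 17/2 = √293 + 17/2 = 17/2 + √293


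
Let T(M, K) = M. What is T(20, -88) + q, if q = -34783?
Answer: -34763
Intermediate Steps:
T(20, -88) + q = 20 - 34783 = -34763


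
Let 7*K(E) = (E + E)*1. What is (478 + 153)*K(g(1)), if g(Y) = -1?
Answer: -1262/7 ≈ -180.29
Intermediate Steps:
K(E) = 2*E/7 (K(E) = ((E + E)*1)/7 = ((2*E)*1)/7 = (2*E)/7 = 2*E/7)
(478 + 153)*K(g(1)) = (478 + 153)*((2/7)*(-1)) = 631*(-2/7) = -1262/7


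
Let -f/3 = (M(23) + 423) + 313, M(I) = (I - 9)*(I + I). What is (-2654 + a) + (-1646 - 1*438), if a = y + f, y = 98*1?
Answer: -8780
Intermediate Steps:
M(I) = 2*I*(-9 + I) (M(I) = (-9 + I)*(2*I) = 2*I*(-9 + I))
y = 98
f = -4140 (f = -3*((2*23*(-9 + 23) + 423) + 313) = -3*((2*23*14 + 423) + 313) = -3*((644 + 423) + 313) = -3*(1067 + 313) = -3*1380 = -4140)
a = -4042 (a = 98 - 4140 = -4042)
(-2654 + a) + (-1646 - 1*438) = (-2654 - 4042) + (-1646 - 1*438) = -6696 + (-1646 - 438) = -6696 - 2084 = -8780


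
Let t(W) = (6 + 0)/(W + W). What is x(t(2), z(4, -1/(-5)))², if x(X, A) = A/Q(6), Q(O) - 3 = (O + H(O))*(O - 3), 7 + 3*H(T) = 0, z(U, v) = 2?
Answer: 1/49 ≈ 0.020408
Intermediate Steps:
H(T) = -7/3 (H(T) = -7/3 + (⅓)*0 = -7/3 + 0 = -7/3)
t(W) = 3/W (t(W) = 6/((2*W)) = 6*(1/(2*W)) = 3/W)
Q(O) = 3 + (-3 + O)*(-7/3 + O) (Q(O) = 3 + (O - 7/3)*(O - 3) = 3 + (-7/3 + O)*(-3 + O) = 3 + (-3 + O)*(-7/3 + O))
x(X, A) = A/14 (x(X, A) = A/(10 + 6² - 16/3*6) = A/(10 + 36 - 32) = A/14)
x(t(2), z(4, -1/(-5)))² = ((1/14)*2)² = (⅐)² = 1/49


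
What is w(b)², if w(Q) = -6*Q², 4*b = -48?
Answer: 746496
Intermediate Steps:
b = -12 (b = (¼)*(-48) = -12)
w(b)² = (-6*(-12)²)² = (-6*144)² = (-864)² = 746496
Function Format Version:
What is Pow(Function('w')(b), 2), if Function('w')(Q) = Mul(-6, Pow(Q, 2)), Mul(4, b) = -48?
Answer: 746496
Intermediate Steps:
b = -12 (b = Mul(Rational(1, 4), -48) = -12)
Pow(Function('w')(b), 2) = Pow(Mul(-6, Pow(-12, 2)), 2) = Pow(Mul(-6, 144), 2) = Pow(-864, 2) = 746496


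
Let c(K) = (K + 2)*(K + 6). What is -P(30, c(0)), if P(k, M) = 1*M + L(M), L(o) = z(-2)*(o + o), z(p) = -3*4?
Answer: 276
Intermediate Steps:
z(p) = -12
c(K) = (2 + K)*(6 + K)
L(o) = -24*o (L(o) = -12*(o + o) = -24*o)
P(k, M) = -23*M (P(k, M) = 1*M - 24*M = M - 24*M = -23*M)
-P(30, c(0)) = -(-23)*(12 + 0² + 8*0) = -(-23)*(12 + 0 + 0) = -(-23)*12 = -1*(-276) = 276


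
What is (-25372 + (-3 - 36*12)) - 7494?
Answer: -33301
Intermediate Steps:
(-25372 + (-3 - 36*12)) - 7494 = (-25372 + (-3 - 432)) - 7494 = (-25372 - 435) - 7494 = -25807 - 7494 = -33301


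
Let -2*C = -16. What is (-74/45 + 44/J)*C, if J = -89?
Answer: -68528/4005 ≈ -17.111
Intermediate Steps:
C = 8 (C = -1/2*(-16) = 8)
(-74/45 + 44/J)*C = (-74/45 + 44/(-89))*8 = (-74*1/45 + 44*(-1/89))*8 = (-74/45 - 44/89)*8 = -8566/4005*8 = -68528/4005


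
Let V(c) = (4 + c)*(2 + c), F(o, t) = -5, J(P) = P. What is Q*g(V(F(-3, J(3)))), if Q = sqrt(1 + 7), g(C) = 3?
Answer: 6*sqrt(2) ≈ 8.4853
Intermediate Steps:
V(c) = (2 + c)*(4 + c)
Q = 2*sqrt(2) (Q = sqrt(8) = 2*sqrt(2) ≈ 2.8284)
Q*g(V(F(-3, J(3)))) = (2*sqrt(2))*3 = 6*sqrt(2)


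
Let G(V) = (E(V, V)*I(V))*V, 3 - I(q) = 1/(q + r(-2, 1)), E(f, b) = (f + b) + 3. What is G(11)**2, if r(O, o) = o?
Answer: 92640625/144 ≈ 6.4334e+5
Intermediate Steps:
E(f, b) = 3 + b + f (E(f, b) = (b + f) + 3 = 3 + b + f)
I(q) = 3 - 1/(1 + q) (I(q) = 3 - 1/(q + 1) = 3 - 1/(1 + q))
G(V) = V*(2 + 3*V)*(3 + 2*V)/(1 + V) (G(V) = ((3 + V + V)*((2 + 3*V)/(1 + V)))*V = ((3 + 2*V)*((2 + 3*V)/(1 + V)))*V = ((2 + 3*V)*(3 + 2*V)/(1 + V))*V = V*(2 + 3*V)*(3 + 2*V)/(1 + V))
G(11)**2 = (11*(2 + 3*11)*(3 + 2*11)/(1 + 11))**2 = (11*(2 + 33)*(3 + 22)/12)**2 = (11*(1/12)*35*25)**2 = (9625/12)**2 = 92640625/144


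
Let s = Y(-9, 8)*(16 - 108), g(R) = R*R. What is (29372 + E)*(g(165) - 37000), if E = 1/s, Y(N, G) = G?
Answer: -9187561175/32 ≈ -2.8711e+8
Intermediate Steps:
g(R) = R²
s = -736 (s = 8*(16 - 108) = 8*(-92) = -736)
E = -1/736 (E = 1/(-736) = -1/736 ≈ -0.0013587)
(29372 + E)*(g(165) - 37000) = (29372 - 1/736)*(165² - 37000) = 21617791*(27225 - 37000)/736 = (21617791/736)*(-9775) = -9187561175/32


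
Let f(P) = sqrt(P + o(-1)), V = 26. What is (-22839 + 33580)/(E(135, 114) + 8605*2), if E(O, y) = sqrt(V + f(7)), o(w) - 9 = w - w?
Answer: 18485261/29618407 - 10741*sqrt(30)/296184070 ≈ 0.62392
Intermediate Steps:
o(w) = 9 (o(w) = 9 + (w - w) = 9 + 0 = 9)
f(P) = sqrt(9 + P) (f(P) = sqrt(P + 9) = sqrt(9 + P))
E(O, y) = sqrt(30) (E(O, y) = sqrt(26 + sqrt(9 + 7)) = sqrt(26 + sqrt(16)) = sqrt(26 + 4) = sqrt(30))
(-22839 + 33580)/(E(135, 114) + 8605*2) = (-22839 + 33580)/(sqrt(30) + 8605*2) = 10741/(sqrt(30) + 17210) = 10741/(17210 + sqrt(30))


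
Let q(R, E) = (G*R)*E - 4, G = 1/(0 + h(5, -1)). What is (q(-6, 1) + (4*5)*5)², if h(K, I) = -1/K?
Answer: 15876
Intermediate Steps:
G = -5 (G = 1/(0 - 1/5) = 1/(0 - 1*⅕) = 1/(0 - ⅕) = 1/(-⅕) = -5)
q(R, E) = -4 - 5*E*R (q(R, E) = (-5*R)*E - 4 = -5*E*R - 4 = -4 - 5*E*R)
(q(-6, 1) + (4*5)*5)² = ((-4 - 5*1*(-6)) + (4*5)*5)² = ((-4 + 30) + 20*5)² = (26 + 100)² = 126² = 15876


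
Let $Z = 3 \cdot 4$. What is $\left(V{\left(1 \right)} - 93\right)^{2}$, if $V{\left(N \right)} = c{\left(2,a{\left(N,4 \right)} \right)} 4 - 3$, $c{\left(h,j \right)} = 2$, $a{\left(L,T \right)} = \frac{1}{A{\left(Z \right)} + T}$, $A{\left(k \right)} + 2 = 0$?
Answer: $7744$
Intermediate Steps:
$Z = 12$
$A{\left(k \right)} = -2$ ($A{\left(k \right)} = -2 + 0 = -2$)
$a{\left(L,T \right)} = \frac{1}{-2 + T}$
$V{\left(N \right)} = 5$ ($V{\left(N \right)} = 2 \cdot 4 - 3 = 8 - 3 = 5$)
$\left(V{\left(1 \right)} - 93\right)^{2} = \left(5 - 93\right)^{2} = \left(-88\right)^{2} = 7744$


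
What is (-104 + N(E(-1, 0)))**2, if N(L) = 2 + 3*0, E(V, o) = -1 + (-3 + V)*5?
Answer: 10404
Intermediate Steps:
E(V, o) = -16 + 5*V (E(V, o) = -1 + (-15 + 5*V) = -16 + 5*V)
N(L) = 2 (N(L) = 2 + 0 = 2)
(-104 + N(E(-1, 0)))**2 = (-104 + 2)**2 = (-102)**2 = 10404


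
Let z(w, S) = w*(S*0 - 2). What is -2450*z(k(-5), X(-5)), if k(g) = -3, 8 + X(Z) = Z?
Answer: -14700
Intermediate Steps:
X(Z) = -8 + Z
z(w, S) = -2*w (z(w, S) = w*(0 - 2) = w*(-2) = -2*w)
-2450*z(k(-5), X(-5)) = -(-4900)*(-3) = -2450*6 = -14700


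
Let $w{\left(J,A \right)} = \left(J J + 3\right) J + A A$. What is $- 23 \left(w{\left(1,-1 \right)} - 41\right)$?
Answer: $828$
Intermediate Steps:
$w{\left(J,A \right)} = A^{2} + J \left(3 + J^{2}\right)$ ($w{\left(J,A \right)} = \left(J^{2} + 3\right) J + A^{2} = \left(3 + J^{2}\right) J + A^{2} = J \left(3 + J^{2}\right) + A^{2} = A^{2} + J \left(3 + J^{2}\right)$)
$- 23 \left(w{\left(1,-1 \right)} - 41\right) = - 23 \left(\left(\left(-1\right)^{2} + 1^{3} + 3 \cdot 1\right) - 41\right) = - 23 \left(\left(1 + 1 + 3\right) - 41\right) = - 23 \left(5 - 41\right) = \left(-23\right) \left(-36\right) = 828$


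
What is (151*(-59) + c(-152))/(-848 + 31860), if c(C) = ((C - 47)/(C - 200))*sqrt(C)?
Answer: -8909/31012 + 199*I*sqrt(38)/5458112 ≈ -0.28728 + 0.00022475*I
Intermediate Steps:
c(C) = sqrt(C)*(-47 + C)/(-200 + C) (c(C) = ((-47 + C)/(-200 + C))*sqrt(C) = sqrt(C)*(-47 + C)/(-200 + C))
(151*(-59) + c(-152))/(-848 + 31860) = (151*(-59) + sqrt(-152)*(-47 - 152)/(-200 - 152))/(-848 + 31860) = (-8909 + (2*I*sqrt(38))*(-199)/(-352))/31012 = (-8909 + (2*I*sqrt(38))*(-1/352)*(-199))*(1/31012) = (-8909 + 199*I*sqrt(38)/176)*(1/31012) = -8909/31012 + 199*I*sqrt(38)/5458112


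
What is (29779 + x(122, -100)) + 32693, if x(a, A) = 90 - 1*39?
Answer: 62523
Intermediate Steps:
x(a, A) = 51 (x(a, A) = 90 - 39 = 51)
(29779 + x(122, -100)) + 32693 = (29779 + 51) + 32693 = 29830 + 32693 = 62523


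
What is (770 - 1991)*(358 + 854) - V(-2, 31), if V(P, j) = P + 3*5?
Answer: -1479865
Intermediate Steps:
V(P, j) = 15 + P (V(P, j) = P + 15 = 15 + P)
(770 - 1991)*(358 + 854) - V(-2, 31) = (770 - 1991)*(358 + 854) - (15 - 2) = -1221*1212 - 1*13 = -1479852 - 13 = -1479865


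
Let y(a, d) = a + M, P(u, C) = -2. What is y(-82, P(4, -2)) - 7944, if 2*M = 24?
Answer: -8014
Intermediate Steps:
M = 12 (M = (½)*24 = 12)
y(a, d) = 12 + a (y(a, d) = a + 12 = 12 + a)
y(-82, P(4, -2)) - 7944 = (12 - 82) - 7944 = -70 - 7944 = -8014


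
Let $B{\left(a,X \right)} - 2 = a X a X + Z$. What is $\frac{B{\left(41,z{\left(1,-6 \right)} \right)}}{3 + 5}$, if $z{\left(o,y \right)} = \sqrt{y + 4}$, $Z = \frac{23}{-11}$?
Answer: $- \frac{36983}{88} \approx -420.26$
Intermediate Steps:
$Z = - \frac{23}{11}$ ($Z = 23 \left(- \frac{1}{11}\right) = - \frac{23}{11} \approx -2.0909$)
$z{\left(o,y \right)} = \sqrt{4 + y}$
$B{\left(a,X \right)} = - \frac{1}{11} + X^{2} a^{2}$ ($B{\left(a,X \right)} = 2 + \left(a X a X - \frac{23}{11}\right) = 2 + \left(X a a X - \frac{23}{11}\right) = 2 + \left(X a^{2} X - \frac{23}{11}\right) = 2 + \left(X^{2} a^{2} - \frac{23}{11}\right) = 2 + \left(- \frac{23}{11} + X^{2} a^{2}\right) = - \frac{1}{11} + X^{2} a^{2}$)
$\frac{B{\left(41,z{\left(1,-6 \right)} \right)}}{3 + 5} = \frac{- \frac{1}{11} + \left(\sqrt{4 - 6}\right)^{2} \cdot 41^{2}}{3 + 5} = \frac{- \frac{1}{11} + \left(\sqrt{-2}\right)^{2} \cdot 1681}{8} = \left(- \frac{1}{11} + \left(i \sqrt{2}\right)^{2} \cdot 1681\right) \frac{1}{8} = \left(- \frac{1}{11} - 3362\right) \frac{1}{8} = \left(- \frac{36983}{11}\right) \frac{1}{8} = - \frac{36983}{88}$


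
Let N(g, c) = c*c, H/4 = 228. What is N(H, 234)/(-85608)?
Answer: -1521/2378 ≈ -0.63961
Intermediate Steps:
H = 912 (H = 4*228 = 912)
N(g, c) = c²
N(H, 234)/(-85608) = 234²/(-85608) = 54756*(-1/85608) = -1521/2378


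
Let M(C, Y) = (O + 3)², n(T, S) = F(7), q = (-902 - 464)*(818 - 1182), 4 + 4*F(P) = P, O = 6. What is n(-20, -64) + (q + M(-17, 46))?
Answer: 1989223/4 ≈ 4.9731e+5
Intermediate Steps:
F(P) = -1 + P/4
q = 497224 (q = -1366*(-364) = 497224)
n(T, S) = ¾ (n(T, S) = -1 + (¼)*7 = -1 + 7/4 = ¾)
M(C, Y) = 81 (M(C, Y) = (6 + 3)² = 9² = 81)
n(-20, -64) + (q + M(-17, 46)) = ¾ + (497224 + 81) = ¾ + 497305 = 1989223/4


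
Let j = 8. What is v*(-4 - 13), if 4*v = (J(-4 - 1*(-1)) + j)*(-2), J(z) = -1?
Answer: 119/2 ≈ 59.500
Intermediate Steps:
v = -7/2 (v = ((-1 + 8)*(-2))/4 = (7*(-2))/4 = (¼)*(-14) = -7/2 ≈ -3.5000)
v*(-4 - 13) = -7*(-4 - 13)/2 = -7/2*(-17) = 119/2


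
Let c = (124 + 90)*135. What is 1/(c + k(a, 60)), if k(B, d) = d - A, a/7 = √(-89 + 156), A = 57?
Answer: 1/28893 ≈ 3.4610e-5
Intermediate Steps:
a = 7*√67 (a = 7*√(-89 + 156) = 7*√67 ≈ 57.297)
c = 28890 (c = 214*135 = 28890)
k(B, d) = -57 + d (k(B, d) = d - 1*57 = d - 57 = -57 + d)
1/(c + k(a, 60)) = 1/(28890 + (-57 + 60)) = 1/(28890 + 3) = 1/28893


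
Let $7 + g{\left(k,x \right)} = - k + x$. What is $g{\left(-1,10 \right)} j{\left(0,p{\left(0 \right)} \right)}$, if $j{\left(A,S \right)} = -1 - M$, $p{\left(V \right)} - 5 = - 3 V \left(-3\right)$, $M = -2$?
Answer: $4$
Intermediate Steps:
$p{\left(V \right)} = 5 + 9 V$ ($p{\left(V \right)} = 5 + - 3 V \left(-3\right) = 5 + 9 V$)
$g{\left(k,x \right)} = -7 + x - k$ ($g{\left(k,x \right)} = -7 - \left(k - x\right) = -7 + x - k$)
$j{\left(A,S \right)} = 1$ ($j{\left(A,S \right)} = -1 - -2 = -1 + 2 = 1$)
$g{\left(-1,10 \right)} j{\left(0,p{\left(0 \right)} \right)} = \left(-7 + 10 - -1\right) 1 = \left(-7 + 10 + 1\right) 1 = 4 \cdot 1 = 4$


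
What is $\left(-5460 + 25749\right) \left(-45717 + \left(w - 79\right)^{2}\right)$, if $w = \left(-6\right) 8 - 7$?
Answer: $-563242929$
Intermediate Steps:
$w = -55$ ($w = -48 - 7 = -55$)
$\left(-5460 + 25749\right) \left(-45717 + \left(w - 79\right)^{2}\right) = \left(-5460 + 25749\right) \left(-45717 + \left(-55 - 79\right)^{2}\right) = 20289 \left(-45717 + \left(-134\right)^{2}\right) = 20289 \left(-45717 + 17956\right) = 20289 \left(-27761\right) = -563242929$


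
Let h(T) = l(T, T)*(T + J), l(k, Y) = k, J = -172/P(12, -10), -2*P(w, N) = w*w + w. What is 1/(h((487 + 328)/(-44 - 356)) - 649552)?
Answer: -249600/162128264449 ≈ -1.5395e-6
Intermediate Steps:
P(w, N) = -w/2 - w²/2 (P(w, N) = -(w*w + w)/2 = -(w² + w)/2 = -(w + w²)/2 = -w/2 - w²/2)
J = 86/39 (J = -172*(-1/(6*(1 + 12))) = -172/((-½*12*13)) = -172/(-78) = -172*(-1/78) = 86/39 ≈ 2.2051)
h(T) = T*(86/39 + T) (h(T) = T*(T + 86/39) = T*(86/39 + T))
1/(h((487 + 328)/(-44 - 356)) - 649552) = 1/(((487 + 328)/(-44 - 356))*(86 + 39*((487 + 328)/(-44 - 356)))/39 - 649552) = 1/((815/(-400))*(86 + 39*(815/(-400)))/39 - 649552) = 1/((815*(-1/400))*(86 + 39*(815*(-1/400)))/39 - 649552) = 1/((1/39)*(-163/80)*(86 + 39*(-163/80)) - 649552) = 1/((1/39)*(-163/80)*(86 - 6357/80) - 649552) = 1/((1/39)*(-163/80)*(523/80) - 649552) = 1/(-85249/249600 - 649552) = 1/(-162128264449/249600) = -249600/162128264449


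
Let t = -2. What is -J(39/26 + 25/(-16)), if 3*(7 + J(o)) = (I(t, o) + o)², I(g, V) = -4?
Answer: 1151/768 ≈ 1.4987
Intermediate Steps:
J(o) = -7 + (-4 + o)²/3
-J(39/26 + 25/(-16)) = -(-7 + (-4 + (39/26 + 25/(-16)))²/3) = -(-7 + (-4 + (39*(1/26) + 25*(-1/16)))²/3) = -(-7 + (-4 + (3/2 - 25/16))²/3) = -(-7 + (-4 - 1/16)²/3) = -(-7 + (-65/16)²/3) = -(-7 + (⅓)*(4225/256)) = -(-7 + 4225/768) = -1*(-1151/768) = 1151/768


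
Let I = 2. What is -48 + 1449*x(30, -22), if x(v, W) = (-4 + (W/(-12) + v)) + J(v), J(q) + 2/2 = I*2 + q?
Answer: 176199/2 ≈ 88100.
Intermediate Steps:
J(q) = 3 + q (J(q) = -1 + (2*2 + q) = -1 + (4 + q) = 3 + q)
x(v, W) = -1 + 2*v - W/12 (x(v, W) = (-4 + (W/(-12) + v)) + (3 + v) = (-4 + (-W/12 + v)) + (3 + v) = (-4 + (v - W/12)) + (3 + v) = (-4 + v - W/12) + (3 + v) = -1 + 2*v - W/12)
-48 + 1449*x(30, -22) = -48 + 1449*(-1 + 2*30 - 1/12*(-22)) = -48 + 1449*(-1 + 60 + 11/6) = -48 + 1449*(365/6) = -48 + 176295/2 = 176199/2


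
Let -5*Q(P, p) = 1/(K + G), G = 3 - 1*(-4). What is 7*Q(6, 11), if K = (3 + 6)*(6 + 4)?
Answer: -7/485 ≈ -0.014433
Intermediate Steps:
G = 7 (G = 3 + 4 = 7)
K = 90 (K = 9*10 = 90)
Q(P, p) = -1/485 (Q(P, p) = -1/(5*(90 + 7)) = -⅕/97 = -⅕*1/97 = -1/485)
7*Q(6, 11) = 7*(-1/485) = -7/485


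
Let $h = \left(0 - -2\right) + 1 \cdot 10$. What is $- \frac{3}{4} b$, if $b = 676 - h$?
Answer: $-498$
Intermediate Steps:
$h = 12$ ($h = \left(0 + 2\right) + 10 = 2 + 10 = 12$)
$b = 664$ ($b = 676 - 12 = 664$)
$- \frac{3}{4} b = - \frac{3}{4} \cdot 664 = \left(-3\right) \frac{1}{4} \cdot 664 = \left(- \frac{3}{4}\right) 664 = -498$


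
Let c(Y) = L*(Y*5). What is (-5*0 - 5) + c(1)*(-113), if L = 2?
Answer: -1135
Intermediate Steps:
c(Y) = 10*Y (c(Y) = 2*(Y*5) = 2*(5*Y) = 10*Y)
(-5*0 - 5) + c(1)*(-113) = (-5*0 - 5) + (10*1)*(-113) = (0 - 5) + 10*(-113) = -5 - 1130 = -1135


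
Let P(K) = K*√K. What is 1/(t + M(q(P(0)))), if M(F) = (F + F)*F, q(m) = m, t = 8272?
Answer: 1/8272 ≈ 0.00012089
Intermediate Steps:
P(K) = K^(3/2)
M(F) = 2*F² (M(F) = (2*F)*F = 2*F²)
1/(t + M(q(P(0)))) = 1/(8272 + 2*(0^(3/2))²) = 1/(8272 + 2*0²) = 1/(8272 + 2*0) = 1/(8272 + 0) = 1/8272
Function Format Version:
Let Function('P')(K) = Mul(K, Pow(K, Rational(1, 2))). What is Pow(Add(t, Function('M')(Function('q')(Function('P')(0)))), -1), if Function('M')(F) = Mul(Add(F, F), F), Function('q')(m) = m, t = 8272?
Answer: Rational(1, 8272) ≈ 0.00012089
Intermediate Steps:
Function('P')(K) = Pow(K, Rational(3, 2))
Function('M')(F) = Mul(2, Pow(F, 2)) (Function('M')(F) = Mul(Mul(2, F), F) = Mul(2, Pow(F, 2)))
Pow(Add(t, Function('M')(Function('q')(Function('P')(0)))), -1) = Pow(Add(8272, Mul(2, Pow(Pow(0, Rational(3, 2)), 2))), -1) = Pow(Add(8272, Mul(2, Pow(0, 2))), -1) = Pow(Add(8272, Mul(2, 0)), -1) = Pow(Add(8272, 0), -1) = Pow(8272, -1) = Rational(1, 8272)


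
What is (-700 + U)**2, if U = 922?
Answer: 49284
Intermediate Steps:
(-700 + U)**2 = (-700 + 922)**2 = 222**2 = 49284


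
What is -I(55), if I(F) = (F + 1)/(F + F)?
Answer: -28/55 ≈ -0.50909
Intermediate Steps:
I(F) = (1 + F)/(2*F) (I(F) = (1 + F)/((2*F)) = (1 + F)*(1/(2*F)) = (1 + F)/(2*F))
-I(55) = -(1 + 55)/(2*55) = -56/(2*55) = -1*28/55 = -28/55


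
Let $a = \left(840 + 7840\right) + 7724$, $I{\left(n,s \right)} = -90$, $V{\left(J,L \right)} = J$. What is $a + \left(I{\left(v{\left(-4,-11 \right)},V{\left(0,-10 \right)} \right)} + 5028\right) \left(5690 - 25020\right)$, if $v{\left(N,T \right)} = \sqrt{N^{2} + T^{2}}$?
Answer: $-95435136$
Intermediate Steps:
$a = 16404$ ($a = 8680 + 7724 = 16404$)
$a + \left(I{\left(v{\left(-4,-11 \right)},V{\left(0,-10 \right)} \right)} + 5028\right) \left(5690 - 25020\right) = 16404 + \left(-90 + 5028\right) \left(5690 - 25020\right) = 16404 + 4938 \left(-19330\right) = 16404 - 95451540 = -95435136$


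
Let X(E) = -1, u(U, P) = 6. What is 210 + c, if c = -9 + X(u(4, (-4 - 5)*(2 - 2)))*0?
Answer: 201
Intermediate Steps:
c = -9 (c = -9 - 1*0 = -9 + 0 = -9)
210 + c = 210 - 9 = 201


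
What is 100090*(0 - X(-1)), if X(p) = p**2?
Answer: -100090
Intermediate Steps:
100090*(0 - X(-1)) = 100090*(0 - 1*(-1)**2) = 100090*(0 - 1*1) = 100090*(0 - 1) = 100090*(-1) = -100090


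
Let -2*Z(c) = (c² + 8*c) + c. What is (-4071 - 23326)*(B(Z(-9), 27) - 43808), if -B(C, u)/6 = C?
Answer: 1200207776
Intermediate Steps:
Z(c) = -9*c/2 - c²/2 (Z(c) = -((c² + 8*c) + c)/2 = -(c² + 9*c)/2 = -9*c/2 - c²/2)
B(C, u) = -6*C
(-4071 - 23326)*(B(Z(-9), 27) - 43808) = (-4071 - 23326)*(-(-3)*(-9)*(9 - 9) - 43808) = -27397*(-(-3)*(-9)*0 - 43808) = -27397*(-6*0 - 43808) = -27397*(0 - 43808) = -27397*(-43808) = 1200207776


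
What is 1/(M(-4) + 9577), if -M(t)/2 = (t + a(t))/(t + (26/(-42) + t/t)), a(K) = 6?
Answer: 19/181984 ≈ 0.00010440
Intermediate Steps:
M(t) = -2*(6 + t)/(8/21 + t) (M(t) = -2*(t + 6)/(t + (26/(-42) + t/t)) = -2*(6 + t)/(t + (26*(-1/42) + 1)) = -2*(6 + t)/(t + (-13/21 + 1)) = -2*(6 + t)/(t + 8/21) = -2*(6 + t)/(8/21 + t))
1/(M(-4) + 9577) = 1/(42*(-6 - 1*(-4))/(8 + 21*(-4)) + 9577) = 1/(42*(-6 + 4)/(8 - 84) + 9577) = 1/(42*(-2)/(-76) + 9577) = 1/(42*(-1/76)*(-2) + 9577) = 1/(21/19 + 9577) = 1/(181984/19) = 19/181984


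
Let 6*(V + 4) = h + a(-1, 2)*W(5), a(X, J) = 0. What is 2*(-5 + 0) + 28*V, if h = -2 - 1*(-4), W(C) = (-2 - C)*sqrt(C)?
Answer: -338/3 ≈ -112.67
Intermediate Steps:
W(C) = sqrt(C)*(-2 - C)
h = 2 (h = -2 + 4 = 2)
V = -11/3 (V = -4 + (2 + 0*(sqrt(5)*(-2 - 1*5)))/6 = -4 + (2 + 0*(sqrt(5)*(-2 - 5)))/6 = -4 + (2 + 0*(sqrt(5)*(-7)))/6 = -4 + (2 + 0*(-7*sqrt(5)))/6 = -4 + (2 + 0)/6 = -4 + (1/6)*2 = -4 + 1/3 = -11/3 ≈ -3.6667)
2*(-5 + 0) + 28*V = 2*(-5 + 0) + 28*(-11/3) = 2*(-5) - 308/3 = -10 - 308/3 = -338/3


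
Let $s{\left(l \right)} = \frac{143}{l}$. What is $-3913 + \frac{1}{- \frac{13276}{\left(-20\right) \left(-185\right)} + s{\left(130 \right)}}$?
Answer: $- \frac{18013389}{4603} \approx -3913.4$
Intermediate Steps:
$-3913 + \frac{1}{- \frac{13276}{\left(-20\right) \left(-185\right)} + s{\left(130 \right)}} = -3913 + \frac{1}{- \frac{13276}{\left(-20\right) \left(-185\right)} + \frac{143}{130}} = -3913 + \frac{1}{- \frac{13276}{3700} + 143 \cdot \frac{1}{130}} = -3913 + \frac{1}{\left(-13276\right) \frac{1}{3700} + \frac{11}{10}} = -3913 + \frac{1}{- \frac{3319}{925} + \frac{11}{10}} = -3913 + \frac{1}{- \frac{4603}{1850}} = -3913 - \frac{1850}{4603} = - \frac{18013389}{4603}$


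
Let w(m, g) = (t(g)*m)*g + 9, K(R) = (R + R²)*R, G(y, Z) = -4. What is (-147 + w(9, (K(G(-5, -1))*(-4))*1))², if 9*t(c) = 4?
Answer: 396900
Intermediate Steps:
t(c) = 4/9 (t(c) = (⅑)*4 = 4/9)
K(R) = R*(R + R²)
w(m, g) = 9 + 4*g*m/9 (w(m, g) = (4*m/9)*g + 9 = 4*g*m/9 + 9 = 9 + 4*g*m/9)
(-147 + w(9, (K(G(-5, -1))*(-4))*1))² = (-147 + (9 + (4/9)*((((-4)²*(1 - 4))*(-4))*1)*9))² = (-147 + (9 + (4/9)*(((16*(-3))*(-4))*1)*9))² = (-147 + (9 + (4/9)*(-48*(-4)*1)*9))² = (-147 + (9 + (4/9)*(192*1)*9))² = (-147 + (9 + (4/9)*192*9))² = (-147 + (9 + 768))² = (-147 + 777)² = 630² = 396900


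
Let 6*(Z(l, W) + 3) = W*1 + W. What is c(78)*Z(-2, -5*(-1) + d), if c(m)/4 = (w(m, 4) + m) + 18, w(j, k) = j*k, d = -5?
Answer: -4896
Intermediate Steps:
Z(l, W) = -3 + W/3 (Z(l, W) = -3 + (W*1 + W)/6 = -3 + (W + W)/6 = -3 + (2*W)/6 = -3 + W/3)
c(m) = 72 + 20*m (c(m) = 4*((m*4 + m) + 18) = 4*((4*m + m) + 18) = 4*(5*m + 18) = 4*(18 + 5*m) = 72 + 20*m)
c(78)*Z(-2, -5*(-1) + d) = (72 + 20*78)*(-3 + (-5*(-1) - 5)/3) = (72 + 1560)*(-3 + (5 - 5)/3) = 1632*(-3 + (1/3)*0) = 1632*(-3 + 0) = 1632*(-3) = -4896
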